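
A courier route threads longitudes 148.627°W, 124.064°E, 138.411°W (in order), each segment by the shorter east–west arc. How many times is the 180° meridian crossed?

2

Leg 1: -148.627° → +124.064°, shortest Δλ = -87.309° (west) — crosses 180°.
Leg 2: +124.064° → -138.411°, shortest Δλ = 97.525° (east) — crosses 180°.
Total crossings: 2.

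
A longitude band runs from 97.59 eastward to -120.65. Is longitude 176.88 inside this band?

Band width going east from +97.59° to -120.65°: ((-120.65 − 97.59) mod 360) = 141.76°.
Offset of +176.88° east of the west edge: ((176.88 − 97.59) mod 360) = 79.29°.
79.29° ≤ 141.76° ⇒ inside.

Yes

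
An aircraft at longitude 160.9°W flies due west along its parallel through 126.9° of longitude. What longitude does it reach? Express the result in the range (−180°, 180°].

Start at -160.9°; shift −126.9° → -287.8°.
-287.8° lies outside (−180°, 180°]; add 360° → +72.2°.

72.2°E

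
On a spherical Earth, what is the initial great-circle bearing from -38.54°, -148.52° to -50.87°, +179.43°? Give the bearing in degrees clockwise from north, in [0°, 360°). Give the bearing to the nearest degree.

231°

Δλ = 179.43 − -148.52 = 327.95°; wrapped into (−180°, 180°]: -32.05°.
θ = atan2( sin Δλ · cos φ₂ , cos φ₁ · sin φ₂ − sin φ₁ · cos φ₂ · cos Δλ )
  = atan2(-0.33489, -0.27347) = -129.235° → normalised to [0°, 360°): 230.765°.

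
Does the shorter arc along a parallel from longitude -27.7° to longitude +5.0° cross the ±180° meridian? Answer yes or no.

Signed shortest Δλ = ((5.0 − -27.7 + 180) mod 360) − 180 = 32.7°.
Going east by 32.7° from -27.7° reaches +5.0° without touching 180°.

No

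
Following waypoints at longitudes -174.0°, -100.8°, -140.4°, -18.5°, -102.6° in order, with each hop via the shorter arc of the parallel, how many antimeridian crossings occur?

0

Leg 1: -174.0° → -100.8°, shortest Δλ = 73.2° (east) — does not cross 180°.
Leg 2: -100.8° → -140.4°, shortest Δλ = -39.6° (west) — does not cross 180°.
Leg 3: -140.4° → -18.5°, shortest Δλ = 121.9° (east) — does not cross 180°.
Leg 4: -18.5° → -102.6°, shortest Δλ = -84.1° (west) — does not cross 180°.
Total crossings: 0.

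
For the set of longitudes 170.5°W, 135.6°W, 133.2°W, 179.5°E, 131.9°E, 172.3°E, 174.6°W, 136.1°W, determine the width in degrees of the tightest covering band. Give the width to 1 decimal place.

94.9°

Sort the longitudes: -174.6°, -170.5°, -136.1°, -135.6°, -133.2°, +131.9°, +172.3°, +179.5°.
Eastward gaps between consecutive values (wrapping around): 4.1°, 34.4°, 0.5°, 2.4°, 265.1°, 40.4°, 7.2°, 5.9°.
Largest gap = 265.1° ⇒ minimal covering band is its complement: 360° − 265.1° = 94.9°.
Band runs from +131.9° eastward to -133.2°, crossing the antimeridian.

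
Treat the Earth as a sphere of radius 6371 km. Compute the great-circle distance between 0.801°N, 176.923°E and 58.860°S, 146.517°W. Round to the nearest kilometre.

Δλ = -146.517 − 176.923 = -323.440°; wrapped into (−180°, 180°]: 36.560°.
Δφ = -58.860 − 0.801 = -59.661°.
a = sin²(Δφ/2) + cos φ₁ · cos φ₂ · sin²(Δλ/2) = 0.298314.
c = 2·atan2(√a, √(1−a)) = 1.15560 rad → d = 6371·c ≈ 7362.32 km.

7362 km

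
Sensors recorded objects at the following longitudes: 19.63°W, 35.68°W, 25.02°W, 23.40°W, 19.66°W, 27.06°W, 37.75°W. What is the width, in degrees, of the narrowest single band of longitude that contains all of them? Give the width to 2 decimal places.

18.12°

Sort the longitudes: -37.75°, -35.68°, -27.06°, -25.02°, -23.40°, -19.66°, -19.63°.
Eastward gaps between consecutive values (wrapping around): 2.07°, 8.62°, 2.04°, 1.62°, 3.74°, 0.03°, 341.88°.
Largest gap = 341.88° ⇒ minimal covering band is its complement: 360° − 341.88° = 18.12°.
Band runs from -37.75° eastward to -19.63°.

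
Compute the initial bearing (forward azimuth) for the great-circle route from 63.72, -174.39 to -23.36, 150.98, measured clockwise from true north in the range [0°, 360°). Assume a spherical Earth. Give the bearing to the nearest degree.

Δλ = 150.98 − -174.39 = 325.37°; wrapped into (−180°, 180°]: -34.63°.
θ = atan2( sin Δλ · cos φ₂ , cos φ₁ · sin φ₂ − sin φ₁ · cos φ₂ · cos Δλ )
  = atan2(-0.52169, -0.85287) = -148.546° → normalised to [0°, 360°): 211.454°.

211°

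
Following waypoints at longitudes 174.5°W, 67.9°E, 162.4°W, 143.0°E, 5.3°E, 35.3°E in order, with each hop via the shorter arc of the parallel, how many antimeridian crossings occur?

Leg 1: -174.5° → +67.9°, shortest Δλ = -117.6° (west) — crosses 180°.
Leg 2: +67.9° → -162.4°, shortest Δλ = 129.7° (east) — crosses 180°.
Leg 3: -162.4° → +143.0°, shortest Δλ = -54.6° (west) — crosses 180°.
Leg 4: +143.0° → +5.3°, shortest Δλ = -137.7° (west) — does not cross 180°.
Leg 5: +5.3° → +35.3°, shortest Δλ = 30.0° (east) — does not cross 180°.
Total crossings: 3.

3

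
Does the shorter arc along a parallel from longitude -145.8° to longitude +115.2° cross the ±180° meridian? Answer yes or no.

Yes

Naïve |115.2 − -145.8| = 261.0° > 180°, so the shorter arc goes the other way round — across 180°.
Signed shortest Δλ = ((115.2 − -145.8 + 180) mod 360) − 180 = -99.0°.
Going west by 99.0° from -145.8° passes through 180° before reaching +115.2°.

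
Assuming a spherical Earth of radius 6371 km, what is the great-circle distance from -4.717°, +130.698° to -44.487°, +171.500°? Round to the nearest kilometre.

5941 km

Δλ = 171.500 − 130.698 = 40.802°.
Δφ = -44.487 − -4.717 = -39.770°.
a = sin²(Δφ/2) + cos φ₁ · cos φ₂ · sin²(Δλ/2) = 0.202086.
c = 2·atan2(√a, √(1−a)) = 0.93250 rad → d = 6371·c ≈ 5940.96 km.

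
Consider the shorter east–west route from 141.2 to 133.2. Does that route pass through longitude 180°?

No

Signed shortest Δλ = ((133.2 − 141.2 + 180) mod 360) − 180 = -8.0°.
Going west by 8.0° from +141.2° reaches +133.2° without touching 180°.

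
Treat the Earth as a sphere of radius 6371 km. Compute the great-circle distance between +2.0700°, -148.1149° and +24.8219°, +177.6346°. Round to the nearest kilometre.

Δλ = 177.6346 − -148.1149 = 325.7495°; wrapped into (−180°, 180°]: -34.2505°.
Δφ = 24.8219 − 2.0700 = 22.7519°.
a = sin²(Δφ/2) + cos φ₁ · cos φ₂ · sin²(Δλ/2) = 0.117552.
c = 2·atan2(√a, √(1−a)) = 0.69992 rad → d = 6371·c ≈ 4459.16 km.

4459 km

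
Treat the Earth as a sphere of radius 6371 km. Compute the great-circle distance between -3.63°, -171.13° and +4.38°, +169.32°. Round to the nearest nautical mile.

Δλ = 169.32 − -171.13 = 340.45°; wrapped into (−180°, 180°]: -19.55°.
Δφ = 4.38 − -3.63 = 8.01°.
a = sin²(Δφ/2) + cos φ₁ · cos φ₂ · sin²(Δλ/2) = 0.033561.
c = 2·atan2(√a, √(1−a)) = 0.36848 rad → d = 6371·c ≈ 2347.56 km ≈ 1267.58 nmi.

1268 nmi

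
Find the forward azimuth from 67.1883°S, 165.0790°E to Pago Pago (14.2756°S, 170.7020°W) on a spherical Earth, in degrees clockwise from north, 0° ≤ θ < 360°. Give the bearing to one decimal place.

Δλ = -170.7020 − 165.0790 = -335.7810°; wrapped into (−180°, 180°]: 24.2190°.
θ = atan2( sin Δλ · cos φ₂ , cos φ₁ · sin φ₂ − sin φ₁ · cos φ₂ · cos Δλ )
  = atan2(0.39756, 0.71909) = 28.937° → normalised to [0°, 360°): 28.937°.

28.9°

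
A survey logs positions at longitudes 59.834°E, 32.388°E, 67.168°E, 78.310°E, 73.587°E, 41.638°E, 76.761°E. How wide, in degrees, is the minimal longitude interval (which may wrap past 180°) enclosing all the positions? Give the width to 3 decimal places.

Sort the longitudes: +32.388°, +41.638°, +59.834°, +67.168°, +73.587°, +76.761°, +78.310°.
Eastward gaps between consecutive values (wrapping around): 9.250°, 18.196°, 7.334°, 6.419°, 3.174°, 1.549°, 314.078°.
Largest gap = 314.078° ⇒ minimal covering band is its complement: 360° − 314.078° = 45.922°.
Band runs from +32.388° eastward to +78.310°.

45.922°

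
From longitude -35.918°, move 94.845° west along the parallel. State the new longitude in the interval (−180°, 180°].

-130.763°

Start at -35.918°; shift −94.845° → -130.763°.
-130.763° already lies in (−180°, 180°].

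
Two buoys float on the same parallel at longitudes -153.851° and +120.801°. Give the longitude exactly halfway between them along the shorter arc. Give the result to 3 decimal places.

+163.475°

Signed shortest Δλ from -153.851° to +120.801° is -85.348°.
Midpoint longitude = -153.851° + (-85.348°)/2 = -153.851° − 42.674° = -196.525°.
Normalise into (−180°, 180°]: +163.475°.
(The naïve average (-153.851 + +120.801)/2 = -16.525° is on the wrong side of the globe.)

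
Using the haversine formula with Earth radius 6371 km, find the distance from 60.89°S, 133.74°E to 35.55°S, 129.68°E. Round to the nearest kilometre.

2832 km

Δλ = 129.68 − 133.74 = -4.06°.
Δφ = -35.55 − -60.89 = 25.34°.
a = sin²(Δφ/2) + cos φ₁ · cos φ₂ · sin²(Δλ/2) = 0.048605.
c = 2·atan2(√a, √(1−a)) = 0.44458 rad → d = 6371·c ≈ 2832.43 km.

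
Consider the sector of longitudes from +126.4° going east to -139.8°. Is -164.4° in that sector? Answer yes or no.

Band width going east from +126.4° to -139.8°: ((-139.8 − 126.4) mod 360) = 93.8°.
Offset of -164.4° east of the west edge: ((-164.4 − 126.4) mod 360) = 69.2°.
69.2° ≤ 93.8° ⇒ inside.

Yes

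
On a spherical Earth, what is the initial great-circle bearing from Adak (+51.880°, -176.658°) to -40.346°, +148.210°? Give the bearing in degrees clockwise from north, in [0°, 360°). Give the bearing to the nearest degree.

Δλ = 148.210 − -176.658 = 324.868°; wrapped into (−180°, 180°]: -35.132°.
θ = atan2( sin Δλ · cos φ₂ , cos φ₁ · sin φ₂ − sin φ₁ · cos φ₂ · cos Δλ )
  = atan2(-0.43859, -0.89002) = -153.767° → normalised to [0°, 360°): 206.233°.

206°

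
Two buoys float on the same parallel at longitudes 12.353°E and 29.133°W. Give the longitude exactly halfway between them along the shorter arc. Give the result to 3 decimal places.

8.390°W

Signed shortest Δλ from +12.353° to -29.133° is -41.486°.
Midpoint longitude = +12.353° + (-41.486°)/2 = +12.353° − 20.743° = -8.390°.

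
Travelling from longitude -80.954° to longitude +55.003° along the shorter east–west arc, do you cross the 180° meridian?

Signed shortest Δλ = ((55.003 − -80.954 + 180) mod 360) − 180 = 135.957°.
Going east by 135.957° from -80.954° reaches +55.003° without touching 180°.

No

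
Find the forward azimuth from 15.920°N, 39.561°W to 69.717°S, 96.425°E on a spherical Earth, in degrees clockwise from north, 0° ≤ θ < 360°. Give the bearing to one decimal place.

163.9°

Δλ = 96.425 − -39.561 = 135.986°.
θ = atan2( sin Δλ · cos φ₂ , cos φ₁ · sin φ₂ − sin φ₁ · cos φ₂ · cos Δλ )
  = atan2(0.24087, -0.83363) = 163.884° → normalised to [0°, 360°): 163.884°.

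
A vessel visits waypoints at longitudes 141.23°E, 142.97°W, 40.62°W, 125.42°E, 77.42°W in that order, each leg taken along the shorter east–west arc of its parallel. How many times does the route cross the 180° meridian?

Leg 1: +141.23° → -142.97°, shortest Δλ = 75.8° (east) — crosses 180°.
Leg 2: -142.97° → -40.62°, shortest Δλ = 102.35° (east) — does not cross 180°.
Leg 3: -40.62° → +125.42°, shortest Δλ = 166.04° (east) — does not cross 180°.
Leg 4: +125.42° → -77.42°, shortest Δλ = 157.16° (east) — crosses 180°.
Total crossings: 2.

2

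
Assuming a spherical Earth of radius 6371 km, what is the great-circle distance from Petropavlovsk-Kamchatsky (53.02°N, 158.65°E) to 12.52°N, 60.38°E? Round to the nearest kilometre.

9442 km

Δλ = 60.38 − 158.65 = -98.27°.
Δφ = 12.52 − 53.02 = -40.50°.
a = sin²(Δφ/2) + cos φ₁ · cos φ₂ · sin²(Δλ/2) = 0.455646.
c = 2·atan2(√a, √(1−a)) = 1.48197 rad → d = 6371·c ≈ 9441.64 km.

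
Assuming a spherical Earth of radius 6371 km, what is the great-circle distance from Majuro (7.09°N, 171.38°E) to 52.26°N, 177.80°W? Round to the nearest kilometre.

Δλ = -177.80 − 171.38 = -349.18°; wrapped into (−180°, 180°]: 10.82°.
Δφ = 52.26 − 7.09 = 45.17°.
a = sin²(Δφ/2) + cos φ₁ · cos φ₂ · sin²(Δλ/2) = 0.152896.
c = 2·atan2(√a, √(1−a)) = 0.80348 rad → d = 6371·c ≈ 5118.96 km.

5119 km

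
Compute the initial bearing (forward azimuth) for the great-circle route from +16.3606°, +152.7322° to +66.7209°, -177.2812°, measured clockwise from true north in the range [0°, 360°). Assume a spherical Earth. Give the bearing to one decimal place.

14.1°

Δλ = -177.2812 − 152.7322 = -330.0134°; wrapped into (−180°, 180°]: 29.9866°.
θ = atan2( sin Δλ · cos φ₂ , cos φ₁ · sin φ₂ − sin φ₁ · cos φ₂ · cos Δλ )
  = atan2(0.19753, 0.78497) = 14.124° → normalised to [0°, 360°): 14.124°.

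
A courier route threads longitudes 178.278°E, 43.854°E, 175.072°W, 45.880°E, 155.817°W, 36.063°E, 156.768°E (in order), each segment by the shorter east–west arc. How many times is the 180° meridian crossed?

4

Leg 1: +178.278° → +43.854°, shortest Δλ = -134.424° (west) — does not cross 180°.
Leg 2: +43.854° → -175.072°, shortest Δλ = 141.074° (east) — crosses 180°.
Leg 3: -175.072° → +45.880°, shortest Δλ = -139.048° (west) — crosses 180°.
Leg 4: +45.880° → -155.817°, shortest Δλ = 158.303° (east) — crosses 180°.
Leg 5: -155.817° → +36.063°, shortest Δλ = -168.12° (west) — crosses 180°.
Leg 6: +36.063° → +156.768°, shortest Δλ = 120.705° (east) — does not cross 180°.
Total crossings: 4.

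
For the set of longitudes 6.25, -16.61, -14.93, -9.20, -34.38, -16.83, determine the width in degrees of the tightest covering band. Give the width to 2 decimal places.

Sort the longitudes: -34.38°, -16.83°, -16.61°, -14.93°, -9.20°, +6.25°.
Eastward gaps between consecutive values (wrapping around): 17.55°, 0.22°, 1.68°, 5.73°, 15.45°, 319.37°.
Largest gap = 319.37° ⇒ minimal covering band is its complement: 360° − 319.37° = 40.63°.
Band runs from -34.38° eastward to +6.25°.

40.63°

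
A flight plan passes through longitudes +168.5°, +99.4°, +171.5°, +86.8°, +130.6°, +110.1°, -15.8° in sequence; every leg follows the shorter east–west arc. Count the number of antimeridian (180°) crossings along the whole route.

Leg 1: +168.5° → +99.4°, shortest Δλ = -69.1° (west) — does not cross 180°.
Leg 2: +99.4° → +171.5°, shortest Δλ = 72.1° (east) — does not cross 180°.
Leg 3: +171.5° → +86.8°, shortest Δλ = -84.7° (west) — does not cross 180°.
Leg 4: +86.8° → +130.6°, shortest Δλ = 43.8° (east) — does not cross 180°.
Leg 5: +130.6° → +110.1°, shortest Δλ = -20.5° (west) — does not cross 180°.
Leg 6: +110.1° → -15.8°, shortest Δλ = -125.9° (west) — does not cross 180°.
Total crossings: 0.

0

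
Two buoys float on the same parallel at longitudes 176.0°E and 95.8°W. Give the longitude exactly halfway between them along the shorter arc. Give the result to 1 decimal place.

Signed shortest Δλ from +176.0° to -95.8° is +88.2°.
Midpoint longitude = +176.0° + (+88.2°)/2 = +176.0° + 44.1° = +220.1°.
Normalise into (−180°, 180°]: -139.9°.
(The naïve average (+176.0 + -95.8)/2 = 40.1° is on the wrong side of the globe.)

139.9°W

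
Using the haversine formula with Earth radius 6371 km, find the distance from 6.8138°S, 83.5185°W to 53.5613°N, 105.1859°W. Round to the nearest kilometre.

Δλ = -105.1859 − -83.5185 = -21.6674°.
Δφ = 53.5613 − -6.8138 = 60.3751°.
a = sin²(Δφ/2) + cos φ₁ · cos φ₂ · sin²(Δλ/2) = 0.273676.
c = 2·atan2(√a, √(1−a)) = 1.10106 rad → d = 6371·c ≈ 7014.87 km.

7015 km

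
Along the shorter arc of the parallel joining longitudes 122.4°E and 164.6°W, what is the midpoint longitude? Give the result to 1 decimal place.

Signed shortest Δλ from +122.4° to -164.6° is +73.0°.
Midpoint longitude = +122.4° + (+73.0°)/2 = +122.4° + 36.5° = +158.9°.
(The naïve average (+122.4 + -164.6)/2 = -21.1° is on the wrong side of the globe.)

158.9°E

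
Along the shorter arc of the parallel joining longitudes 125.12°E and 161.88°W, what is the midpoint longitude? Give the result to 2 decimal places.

161.62°E

Signed shortest Δλ from +125.12° to -161.88° is +73.00°.
Midpoint longitude = +125.12° + (+73.00°)/2 = +125.12° + 36.50° = +161.62°.
(The naïve average (+125.12 + -161.88)/2 = -18.38° is on the wrong side of the globe.)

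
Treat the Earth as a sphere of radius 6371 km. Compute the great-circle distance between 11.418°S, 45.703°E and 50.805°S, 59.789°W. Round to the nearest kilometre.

10084 km

Δλ = -59.789 − 45.703 = -105.492°.
Δφ = -50.805 − -11.418 = -39.387°.
a = sin²(Δφ/2) + cos φ₁ · cos φ₂ · sin²(Δλ/2) = 0.506018.
c = 2·atan2(√a, √(1−a)) = 1.58283 rad → d = 6371·c ≈ 10084.22 km.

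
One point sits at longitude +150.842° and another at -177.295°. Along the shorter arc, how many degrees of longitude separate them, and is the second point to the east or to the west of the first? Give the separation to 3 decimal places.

31.863° east

Raw difference: -177.295 − 150.842 = -328.137°.
Normalise into (−180°, 180°]: -328.137° + 360° = 31.863°.
Positive ⇒ the second point lies to the east; separation 31.863°.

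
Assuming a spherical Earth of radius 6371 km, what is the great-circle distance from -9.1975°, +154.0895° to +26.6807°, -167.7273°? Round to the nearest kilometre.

5734 km

Δλ = -167.7273 − 154.0895 = -321.8168°; wrapped into (−180°, 180°]: 38.1832°.
Δφ = 26.6807 − -9.1975 = 35.8782°.
a = sin²(Δφ/2) + cos φ₁ · cos φ₂ · sin²(Δλ/2) = 0.189229.
c = 2·atan2(√a, √(1−a)) = 0.90009 rad → d = 6371·c ≈ 5734.45 km.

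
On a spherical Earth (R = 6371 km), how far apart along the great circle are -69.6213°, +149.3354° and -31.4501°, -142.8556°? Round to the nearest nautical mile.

Δλ = -142.8556 − 149.3354 = -292.1910°; wrapped into (−180°, 180°]: 67.8090°.
Δφ = -31.4501 − -69.6213 = 38.1712°.
a = sin²(Δφ/2) + cos φ₁ · cos φ₂ · sin²(Δλ/2) = 0.199350.
c = 2·atan2(√a, √(1−a)) = 0.92567 rad → d = 6371·c ≈ 5897.43 km ≈ 3184.36 nmi.

3184 nmi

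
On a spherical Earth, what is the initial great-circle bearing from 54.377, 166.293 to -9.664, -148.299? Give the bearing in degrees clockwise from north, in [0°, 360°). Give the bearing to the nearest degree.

Δλ = -148.299 − 166.293 = -314.592°; wrapped into (−180°, 180°]: 45.408°.
θ = atan2( sin Δλ · cos φ₂ , cos φ₁ · sin φ₂ − sin φ₁ · cos φ₂ · cos Δλ )
  = atan2(0.70202, -0.66035) = 133.248° → normalised to [0°, 360°): 133.248°.

133°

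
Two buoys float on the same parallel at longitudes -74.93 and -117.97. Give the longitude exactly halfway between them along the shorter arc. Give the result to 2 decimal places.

-96.45°

Signed shortest Δλ from -74.93° to -117.97° is -43.04°.
Midpoint longitude = -74.93° + (-43.04°)/2 = -74.93° − 21.52° = -96.45°.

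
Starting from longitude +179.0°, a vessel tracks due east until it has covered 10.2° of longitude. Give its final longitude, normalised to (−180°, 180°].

-170.8°

Start at +179.0°; shift +10.2° → +189.2°.
+189.2° lies outside (−180°, 180°]; subtract 360° → -170.8°.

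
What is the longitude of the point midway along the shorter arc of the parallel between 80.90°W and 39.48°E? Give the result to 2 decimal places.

Signed shortest Δλ from -80.90° to +39.48° is +120.38°.
Midpoint longitude = -80.90° + (+120.38°)/2 = -80.90° + 60.19° = -20.71°.

20.71°W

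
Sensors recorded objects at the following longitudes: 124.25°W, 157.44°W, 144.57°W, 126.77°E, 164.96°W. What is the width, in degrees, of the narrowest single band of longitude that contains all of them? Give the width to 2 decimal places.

Sort the longitudes: -164.96°, -157.44°, -144.57°, -124.25°, +126.77°.
Eastward gaps between consecutive values (wrapping around): 7.52°, 12.87°, 20.32°, 251.02°, 68.27°.
Largest gap = 251.02° ⇒ minimal covering band is its complement: 360° − 251.02° = 108.98°.
Band runs from +126.77° eastward to -124.25°, crossing the antimeridian.

108.98°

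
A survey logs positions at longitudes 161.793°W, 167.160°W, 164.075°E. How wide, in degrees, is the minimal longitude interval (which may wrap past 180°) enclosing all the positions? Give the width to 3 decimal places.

34.132°

Sort the longitudes: -167.160°, -161.793°, +164.075°.
Eastward gaps between consecutive values (wrapping around): 5.367°, 325.868°, 28.765°.
Largest gap = 325.868° ⇒ minimal covering band is its complement: 360° − 325.868° = 34.132°.
Band runs from +164.075° eastward to -161.793°, crossing the antimeridian.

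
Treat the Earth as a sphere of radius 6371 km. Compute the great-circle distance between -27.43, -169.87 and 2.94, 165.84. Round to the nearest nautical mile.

Δλ = 165.84 − -169.87 = 335.71°; wrapped into (−180°, 180°]: -24.29°.
Δφ = 2.94 − -27.43 = 30.37°.
a = sin²(Δφ/2) + cos φ₁ · cos φ₂ · sin²(Δλ/2) = 0.107845.
c = 2·atan2(√a, √(1−a)) = 0.66921 rad → d = 6371·c ≈ 4263.56 km ≈ 2302.14 nmi.

2302 nmi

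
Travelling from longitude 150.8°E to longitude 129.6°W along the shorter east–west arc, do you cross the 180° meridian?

Naïve |-129.6 − 150.8| = 280.4° > 180°, so the shorter arc goes the other way round — across 180°.
Signed shortest Δλ = ((-129.6 − 150.8 + 180) mod 360) − 180 = 79.6°.
Going east by 79.6° from +150.8° passes through 180° before reaching -129.6°.

Yes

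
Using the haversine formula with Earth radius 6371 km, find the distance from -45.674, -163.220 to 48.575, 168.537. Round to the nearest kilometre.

Δλ = 168.537 − -163.220 = 331.757°; wrapped into (−180°, 180°]: -28.243°.
Δφ = 48.575 − -45.674 = 94.249°.
a = sin²(Δφ/2) + cos φ₁ · cos φ₂ · sin²(Δλ/2) = 0.564565.
c = 2·atan2(√a, √(1−a)) = 1.70029 rad → d = 6371·c ≈ 10832.54 km.

10833 km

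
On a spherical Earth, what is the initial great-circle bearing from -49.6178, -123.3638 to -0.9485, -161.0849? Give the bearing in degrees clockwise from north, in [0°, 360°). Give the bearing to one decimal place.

314.0°

Δλ = -161.0849 − -123.3638 = -37.7211°.
θ = atan2( sin Δλ · cos φ₂ , cos φ₁ · sin φ₂ − sin φ₁ · cos φ₂ · cos Δλ )
  = atan2(-0.61173, 0.59173) = -45.952° → normalised to [0°, 360°): 314.048°.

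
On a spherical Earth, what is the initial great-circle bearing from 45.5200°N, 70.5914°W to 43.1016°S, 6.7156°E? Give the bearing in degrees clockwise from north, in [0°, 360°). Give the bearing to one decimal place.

Δλ = 6.7156 − -70.5914 = 77.3070°.
θ = atan2( sin Δλ · cos φ₂ , cos φ₁ · sin φ₂ − sin φ₁ · cos φ₂ · cos Δλ )
  = atan2(0.71230, -0.59322) = 129.789° → normalised to [0°, 360°): 129.789°.

129.8°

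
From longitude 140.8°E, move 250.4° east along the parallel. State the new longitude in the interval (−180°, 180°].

Start at +140.8°; shift +250.4° → +391.2°.
+391.2° lies outside (−180°, 180°]; subtract 360° → +31.2°.

31.2°E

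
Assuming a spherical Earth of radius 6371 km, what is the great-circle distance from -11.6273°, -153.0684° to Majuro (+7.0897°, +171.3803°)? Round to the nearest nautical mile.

2402 nmi

Δλ = 171.3803 − -153.0684 = 324.4487°; wrapped into (−180°, 180°]: -35.5513°.
Δφ = 7.0897 − -11.6273 = 18.7170°.
a = sin²(Δφ/2) + cos φ₁ · cos φ₂ · sin²(Δλ/2) = 0.117034.
c = 2·atan2(√a, √(1−a)) = 0.69831 rad → d = 6371·c ≈ 4448.92 km ≈ 2402.22 nmi.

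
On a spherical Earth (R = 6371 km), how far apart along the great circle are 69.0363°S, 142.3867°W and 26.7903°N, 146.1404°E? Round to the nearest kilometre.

12079 km

Δλ = 146.1404 − -142.3867 = 288.5271°; wrapped into (−180°, 180°]: -71.4729°.
Δφ = 26.7903 − -69.0363 = 95.8266°.
a = sin²(Δφ/2) + cos φ₁ · cos φ₂ · sin²(Δλ/2) = 0.659705.
c = 2·atan2(√a, √(1−a)) = 1.89590 rad → d = 6371·c ≈ 12078.80 km.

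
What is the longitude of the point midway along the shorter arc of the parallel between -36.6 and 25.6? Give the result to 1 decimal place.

-5.5°

Signed shortest Δλ from -36.6° to +25.6° is +62.2°.
Midpoint longitude = -36.6° + (+62.2°)/2 = -36.6° + 31.1° = -5.5°.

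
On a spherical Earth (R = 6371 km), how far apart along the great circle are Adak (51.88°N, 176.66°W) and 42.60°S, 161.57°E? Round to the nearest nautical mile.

Δλ = 161.57 − -176.66 = 338.23°; wrapped into (−180°, 180°]: -21.77°.
Δφ = -42.60 − 51.88 = -94.48°.
a = sin²(Δφ/2) + cos φ₁ · cos φ₂ · sin²(Δλ/2) = 0.555259.
c = 2·atan2(√a, √(1−a)) = 1.68154 rad → d = 6371·c ≈ 10713.10 km ≈ 5784.61 nmi.

5785 nmi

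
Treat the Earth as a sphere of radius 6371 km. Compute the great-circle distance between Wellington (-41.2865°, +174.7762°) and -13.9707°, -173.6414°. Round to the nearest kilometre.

3237 km

Δλ = -173.6414 − 174.7762 = -348.4176°; wrapped into (−180°, 180°]: 11.5824°.
Δφ = -13.9707 − -41.2865 = 27.3158°.
a = sin²(Δφ/2) + cos φ₁ · cos φ₂ · sin²(Δλ/2) = 0.063179.
c = 2·atan2(√a, √(1−a)) = 0.50816 rad → d = 6371·c ≈ 3237.48 km.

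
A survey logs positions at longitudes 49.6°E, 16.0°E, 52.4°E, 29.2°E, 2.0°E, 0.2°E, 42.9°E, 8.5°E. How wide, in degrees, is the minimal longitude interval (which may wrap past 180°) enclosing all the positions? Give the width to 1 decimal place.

52.2°

Sort the longitudes: +0.2°, +2.0°, +8.5°, +16.0°, +29.2°, +42.9°, +49.6°, +52.4°.
Eastward gaps between consecutive values (wrapping around): 1.8°, 6.5°, 7.5°, 13.2°, 13.7°, 6.7°, 2.8°, 307.8°.
Largest gap = 307.8° ⇒ minimal covering band is its complement: 360° − 307.8° = 52.2°.
Band runs from +0.2° eastward to +52.4°.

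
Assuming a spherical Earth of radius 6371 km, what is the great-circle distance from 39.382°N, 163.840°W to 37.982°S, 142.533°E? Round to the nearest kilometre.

10193 km

Δλ = 142.533 − -163.840 = 306.373°; wrapped into (−180°, 180°]: -53.627°.
Δφ = -37.982 − 39.382 = -77.364°.
a = sin²(Δφ/2) + cos φ₁ · cos φ₂ · sin²(Δλ/2) = 0.514588.
c = 2·atan2(√a, √(1−a)) = 1.59998 rad → d = 6371·c ≈ 10193.45 km.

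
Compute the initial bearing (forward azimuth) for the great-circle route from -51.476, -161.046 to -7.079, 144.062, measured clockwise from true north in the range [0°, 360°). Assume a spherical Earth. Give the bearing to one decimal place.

294.5°

Δλ = 144.062 − -161.046 = 305.108°; wrapped into (−180°, 180°]: -54.892°.
θ = atan2( sin Δλ · cos φ₂ , cos φ₁ · sin φ₂ − sin φ₁ · cos φ₂ · cos Δλ )
  = atan2(-0.81183, 0.36976) = -65.513° → normalised to [0°, 360°): 294.487°.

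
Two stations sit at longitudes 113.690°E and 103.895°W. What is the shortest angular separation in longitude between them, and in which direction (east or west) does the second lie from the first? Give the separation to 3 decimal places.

Raw difference: -103.895 − 113.690 = -217.585°.
Normalise into (−180°, 180°]: -217.585° + 360° = 142.415°.
Positive ⇒ the second point lies to the east; separation 142.415°.

142.415° east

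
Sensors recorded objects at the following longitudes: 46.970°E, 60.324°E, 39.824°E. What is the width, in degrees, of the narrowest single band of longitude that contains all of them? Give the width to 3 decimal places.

Sort the longitudes: +39.824°, +46.970°, +60.324°.
Eastward gaps between consecutive values (wrapping around): 7.146°, 13.354°, 339.500°.
Largest gap = 339.500° ⇒ minimal covering band is its complement: 360° − 339.500° = 20.500°.
Band runs from +39.824° eastward to +60.324°.

20.500°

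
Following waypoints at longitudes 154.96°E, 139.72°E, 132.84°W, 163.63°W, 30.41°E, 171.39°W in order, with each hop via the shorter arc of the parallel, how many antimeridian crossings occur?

3

Leg 1: +154.96° → +139.72°, shortest Δλ = -15.24° (west) — does not cross 180°.
Leg 2: +139.72° → -132.84°, shortest Δλ = 87.44° (east) — crosses 180°.
Leg 3: -132.84° → -163.63°, shortest Δλ = -30.79° (west) — does not cross 180°.
Leg 4: -163.63° → +30.41°, shortest Δλ = -165.96° (west) — crosses 180°.
Leg 5: +30.41° → -171.39°, shortest Δλ = 158.2° (east) — crosses 180°.
Total crossings: 3.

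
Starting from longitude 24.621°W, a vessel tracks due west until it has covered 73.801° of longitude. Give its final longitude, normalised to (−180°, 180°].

Start at -24.621°; shift −73.801° → -98.422°.
-98.422° already lies in (−180°, 180°].

98.422°W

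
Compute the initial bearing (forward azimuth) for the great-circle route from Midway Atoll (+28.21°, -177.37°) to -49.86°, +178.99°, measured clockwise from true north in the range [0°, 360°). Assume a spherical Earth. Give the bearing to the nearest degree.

Δλ = 178.99 − -177.37 = 356.36°; wrapped into (−180°, 180°]: -3.64°.
θ = atan2( sin Δλ · cos φ₂ , cos φ₁ · sin φ₂ − sin φ₁ · cos φ₂ · cos Δλ )
  = atan2(-0.04093, -0.97779) = -177.603° → normalised to [0°, 360°): 182.397°.

182°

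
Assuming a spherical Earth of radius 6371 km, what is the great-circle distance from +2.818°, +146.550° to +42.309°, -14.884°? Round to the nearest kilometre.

14660 km

Δλ = -14.884 − 146.550 = -161.434°.
Δφ = 42.309 − 2.818 = 39.491°.
a = sin²(Δφ/2) + cos φ₁ · cos φ₂ · sin²(Δλ/2) = 0.833549.
c = 2·atan2(√a, √(1−a)) = 2.30110 rad → d = 6371·c ≈ 14660.32 km.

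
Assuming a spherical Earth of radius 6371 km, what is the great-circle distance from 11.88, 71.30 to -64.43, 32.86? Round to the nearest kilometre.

Δλ = 32.86 − 71.30 = -38.44°.
Δφ = -64.43 − 11.88 = -76.31°.
a = sin²(Δφ/2) + cos φ₁ · cos φ₂ · sin²(Δλ/2) = 0.427438.
c = 2·atan2(√a, √(1−a)) = 1.42516 rad → d = 6371·c ≈ 9079.68 km.

9080 km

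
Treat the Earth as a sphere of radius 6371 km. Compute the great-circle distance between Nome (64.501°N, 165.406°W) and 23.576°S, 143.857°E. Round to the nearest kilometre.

10718 km

Δλ = 143.857 − -165.406 = 309.263°; wrapped into (−180°, 180°]: -50.737°.
Δφ = -23.576 − 64.501 = -88.077°.
a = sin²(Δφ/2) + cos φ₁ · cos φ₂ · sin²(Δλ/2) = 0.555647.
c = 2·atan2(√a, √(1−a)) = 1.68232 rad → d = 6371·c ≈ 10718.07 km.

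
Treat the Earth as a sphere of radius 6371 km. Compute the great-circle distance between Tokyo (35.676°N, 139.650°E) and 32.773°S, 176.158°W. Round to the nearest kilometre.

8893 km

Δλ = -176.158 − 139.650 = -315.808°; wrapped into (−180°, 180°]: 44.192°.
Δφ = -32.773 − 35.676 = -68.449°.
a = sin²(Δφ/2) + cos φ₁ · cos φ₂ · sin²(Δλ/2) = 0.412980.
c = 2·atan2(√a, √(1−a)) = 1.39587 rad → d = 6371·c ≈ 8893.06 km.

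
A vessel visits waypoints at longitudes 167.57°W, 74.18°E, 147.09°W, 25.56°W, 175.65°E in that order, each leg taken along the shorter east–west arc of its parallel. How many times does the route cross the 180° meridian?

3

Leg 1: -167.57° → +74.18°, shortest Δλ = -118.25° (west) — crosses 180°.
Leg 2: +74.18° → -147.09°, shortest Δλ = 138.73° (east) — crosses 180°.
Leg 3: -147.09° → -25.56°, shortest Δλ = 121.53° (east) — does not cross 180°.
Leg 4: -25.56° → +175.65°, shortest Δλ = -158.79° (west) — crosses 180°.
Total crossings: 3.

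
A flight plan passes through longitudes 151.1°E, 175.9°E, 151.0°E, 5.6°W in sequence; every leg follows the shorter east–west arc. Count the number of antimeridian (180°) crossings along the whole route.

0

Leg 1: +151.1° → +175.9°, shortest Δλ = 24.8° (east) — does not cross 180°.
Leg 2: +175.9° → +151.0°, shortest Δλ = -24.9° (west) — does not cross 180°.
Leg 3: +151.0° → -5.6°, shortest Δλ = -156.6° (west) — does not cross 180°.
Total crossings: 0.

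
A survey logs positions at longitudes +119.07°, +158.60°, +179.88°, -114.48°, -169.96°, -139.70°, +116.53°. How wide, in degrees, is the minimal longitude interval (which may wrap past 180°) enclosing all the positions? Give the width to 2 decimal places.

Sort the longitudes: -169.96°, -139.70°, -114.48°, +116.53°, +119.07°, +158.60°, +179.88°.
Eastward gaps between consecutive values (wrapping around): 30.26°, 25.22°, 231.01°, 2.54°, 39.53°, 21.28°, 10.16°.
Largest gap = 231.01° ⇒ minimal covering band is its complement: 360° − 231.01° = 128.99°.
Band runs from +116.53° eastward to -114.48°, crossing the antimeridian.

128.99°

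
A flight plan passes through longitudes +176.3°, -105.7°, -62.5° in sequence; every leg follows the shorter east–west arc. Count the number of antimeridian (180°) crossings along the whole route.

1

Leg 1: +176.3° → -105.7°, shortest Δλ = 78.0° (east) — crosses 180°.
Leg 2: -105.7° → -62.5°, shortest Δλ = 43.2° (east) — does not cross 180°.
Total crossings: 1.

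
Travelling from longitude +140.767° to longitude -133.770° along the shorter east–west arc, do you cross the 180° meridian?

Yes

Naïve |-133.770 − 140.767| = 274.537° > 180°, so the shorter arc goes the other way round — across 180°.
Signed shortest Δλ = ((-133.770 − 140.767 + 180) mod 360) − 180 = 85.463°.
Going east by 85.463° from +140.767° passes through 180° before reaching -133.770°.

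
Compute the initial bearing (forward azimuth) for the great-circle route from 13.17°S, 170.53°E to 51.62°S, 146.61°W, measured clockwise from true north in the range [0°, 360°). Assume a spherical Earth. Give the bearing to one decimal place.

147.4°

Δλ = -146.61 − 170.53 = -317.14°; wrapped into (−180°, 180°]: 42.86°.
θ = atan2( sin Δλ · cos φ₂ , cos φ₁ · sin φ₂ − sin φ₁ · cos φ₂ · cos Δλ )
  = atan2(0.42232, -0.65960) = 147.370° → normalised to [0°, 360°): 147.370°.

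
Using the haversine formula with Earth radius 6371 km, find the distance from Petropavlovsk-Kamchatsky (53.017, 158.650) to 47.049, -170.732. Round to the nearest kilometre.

2266 km

Δλ = -170.732 − 158.650 = -329.382°; wrapped into (−180°, 180°]: 30.618°.
Δφ = 47.049 − 53.017 = -5.968°.
a = sin²(Δφ/2) + cos φ₁ · cos φ₂ · sin²(Δλ/2) = 0.031284.
c = 2·atan2(√a, √(1−a)) = 0.35561 rad → d = 6371·c ≈ 2265.62 km.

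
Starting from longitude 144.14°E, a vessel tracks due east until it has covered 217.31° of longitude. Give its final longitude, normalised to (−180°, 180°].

Start at +144.14°; shift +217.31° → +361.45°.
+361.45° lies outside (−180°, 180°]; subtract 360° → +1.45°.

1.45°E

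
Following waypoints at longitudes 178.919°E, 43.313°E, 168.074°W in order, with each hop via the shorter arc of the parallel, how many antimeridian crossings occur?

Leg 1: +178.919° → +43.313°, shortest Δλ = -135.606° (west) — does not cross 180°.
Leg 2: +43.313° → -168.074°, shortest Δλ = 148.613° (east) — crosses 180°.
Total crossings: 1.

1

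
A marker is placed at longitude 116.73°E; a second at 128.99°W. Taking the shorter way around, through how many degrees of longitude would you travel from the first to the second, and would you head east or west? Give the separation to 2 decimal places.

Raw difference: -128.99 − 116.73 = -245.72°.
Normalise into (−180°, 180°]: -245.72° + 360° = 114.28°.
Positive ⇒ the second point lies to the east; separation 114.28°.

114.28° east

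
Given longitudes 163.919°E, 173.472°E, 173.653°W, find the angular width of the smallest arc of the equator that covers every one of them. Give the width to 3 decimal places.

Sort the longitudes: -173.653°, +163.919°, +173.472°.
Eastward gaps between consecutive values (wrapping around): 337.572°, 9.553°, 12.875°.
Largest gap = 337.572° ⇒ minimal covering band is its complement: 360° − 337.572° = 22.428°.
Band runs from +163.919° eastward to -173.653°, crossing the antimeridian.

22.428°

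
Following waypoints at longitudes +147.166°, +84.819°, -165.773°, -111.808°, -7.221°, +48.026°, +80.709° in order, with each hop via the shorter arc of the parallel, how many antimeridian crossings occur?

Leg 1: +147.166° → +84.819°, shortest Δλ = -62.347° (west) — does not cross 180°.
Leg 2: +84.819° → -165.773°, shortest Δλ = 109.408° (east) — crosses 180°.
Leg 3: -165.773° → -111.808°, shortest Δλ = 53.965° (east) — does not cross 180°.
Leg 4: -111.808° → -7.221°, shortest Δλ = 104.587° (east) — does not cross 180°.
Leg 5: -7.221° → +48.026°, shortest Δλ = 55.247° (east) — does not cross 180°.
Leg 6: +48.026° → +80.709°, shortest Δλ = 32.683° (east) — does not cross 180°.
Total crossings: 1.

1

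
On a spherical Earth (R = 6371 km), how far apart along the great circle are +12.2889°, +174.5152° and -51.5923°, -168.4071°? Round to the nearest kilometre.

7292 km

Δλ = -168.4071 − 174.5152 = -342.9223°; wrapped into (−180°, 180°]: 17.0777°.
Δφ = -51.5923 − 12.2889 = -63.8812°.
a = sin²(Δφ/2) + cos φ₁ · cos φ₂ · sin²(Δλ/2) = 0.293266.
c = 2·atan2(√a, √(1−a)) = 1.14454 rad → d = 6371·c ≈ 7291.84 km.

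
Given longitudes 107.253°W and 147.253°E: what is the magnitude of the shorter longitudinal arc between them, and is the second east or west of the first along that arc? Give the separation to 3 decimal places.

105.494° west

Raw difference: 147.253 − -107.253 = 254.506°.
Normalise into (−180°, 180°]: 254.506° − 360° = -105.494°.
Negative ⇒ the second point lies to the west; separation 105.494°.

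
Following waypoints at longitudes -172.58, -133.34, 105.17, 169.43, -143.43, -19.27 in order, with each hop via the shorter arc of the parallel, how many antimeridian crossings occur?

2

Leg 1: -172.58° → -133.34°, shortest Δλ = 39.24° (east) — does not cross 180°.
Leg 2: -133.34° → +105.17°, shortest Δλ = -121.49° (west) — crosses 180°.
Leg 3: +105.17° → +169.43°, shortest Δλ = 64.26° (east) — does not cross 180°.
Leg 4: +169.43° → -143.43°, shortest Δλ = 47.14° (east) — crosses 180°.
Leg 5: -143.43° → -19.27°, shortest Δλ = 124.16° (east) — does not cross 180°.
Total crossings: 2.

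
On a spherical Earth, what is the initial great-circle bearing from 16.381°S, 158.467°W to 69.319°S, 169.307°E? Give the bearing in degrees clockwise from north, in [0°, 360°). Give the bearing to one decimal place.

193.0°

Δλ = 169.307 − -158.467 = 327.774°; wrapped into (−180°, 180°]: -32.226°.
θ = atan2( sin Δλ · cos φ₂ , cos φ₁ · sin φ₂ − sin φ₁ · cos φ₂ · cos Δλ )
  = atan2(-0.18833, -0.81333) = -166.963° → normalised to [0°, 360°): 193.037°.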